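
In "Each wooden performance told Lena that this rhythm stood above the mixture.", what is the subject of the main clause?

each wooden performance

"each wooden performance" is the NP that combines with the VP headed by "told" to form the main clause — the subject.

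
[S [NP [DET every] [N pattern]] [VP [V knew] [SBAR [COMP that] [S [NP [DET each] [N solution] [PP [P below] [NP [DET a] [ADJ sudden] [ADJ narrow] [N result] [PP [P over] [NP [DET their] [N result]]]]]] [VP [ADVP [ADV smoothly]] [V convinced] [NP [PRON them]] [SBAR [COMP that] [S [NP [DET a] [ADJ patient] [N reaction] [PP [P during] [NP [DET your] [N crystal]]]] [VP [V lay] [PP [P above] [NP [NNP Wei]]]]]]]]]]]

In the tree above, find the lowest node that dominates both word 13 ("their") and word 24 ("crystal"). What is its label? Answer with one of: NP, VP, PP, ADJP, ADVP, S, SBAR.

Both words fall inside [S each solution below a sudden narrow result over their result smoothly convinced them that a patient reaction during your crystal lay above Wei] (words 5–27), and no smaller constituent contains them both. Label: S.

S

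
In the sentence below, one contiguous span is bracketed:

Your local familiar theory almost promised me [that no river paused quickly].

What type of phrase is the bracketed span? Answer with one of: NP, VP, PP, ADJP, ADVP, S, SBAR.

"that" is the head of the bracketed span, so the span is a subordinate clause: SBAR.

SBAR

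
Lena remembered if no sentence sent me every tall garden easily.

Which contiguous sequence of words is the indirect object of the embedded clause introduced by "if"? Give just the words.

Within the embedded clause introduced by "if", the indirect object of "sent" is "me".

me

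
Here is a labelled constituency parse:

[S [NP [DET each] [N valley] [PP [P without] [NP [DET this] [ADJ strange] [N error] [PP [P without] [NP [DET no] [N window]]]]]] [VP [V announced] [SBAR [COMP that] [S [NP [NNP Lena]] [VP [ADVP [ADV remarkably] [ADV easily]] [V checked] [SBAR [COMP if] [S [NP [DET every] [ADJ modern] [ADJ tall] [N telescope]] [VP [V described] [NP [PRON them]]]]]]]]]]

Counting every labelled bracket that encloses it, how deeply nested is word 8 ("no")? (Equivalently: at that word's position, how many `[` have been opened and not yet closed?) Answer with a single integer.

Counting open brackets not yet closed at "no": [S [NP [PP [NP [PP [NP [DET = 7.

7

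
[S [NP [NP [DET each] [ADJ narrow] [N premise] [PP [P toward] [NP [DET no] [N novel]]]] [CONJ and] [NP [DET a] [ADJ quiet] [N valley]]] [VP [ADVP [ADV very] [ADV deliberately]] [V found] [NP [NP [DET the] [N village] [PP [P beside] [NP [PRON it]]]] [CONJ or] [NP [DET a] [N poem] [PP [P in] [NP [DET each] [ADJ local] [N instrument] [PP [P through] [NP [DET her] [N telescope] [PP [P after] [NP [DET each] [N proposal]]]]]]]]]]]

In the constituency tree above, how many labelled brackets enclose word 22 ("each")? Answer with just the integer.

Counting open brackets not yet closed at "each": [S [VP [NP [NP [PP [NP [DET = 7.

7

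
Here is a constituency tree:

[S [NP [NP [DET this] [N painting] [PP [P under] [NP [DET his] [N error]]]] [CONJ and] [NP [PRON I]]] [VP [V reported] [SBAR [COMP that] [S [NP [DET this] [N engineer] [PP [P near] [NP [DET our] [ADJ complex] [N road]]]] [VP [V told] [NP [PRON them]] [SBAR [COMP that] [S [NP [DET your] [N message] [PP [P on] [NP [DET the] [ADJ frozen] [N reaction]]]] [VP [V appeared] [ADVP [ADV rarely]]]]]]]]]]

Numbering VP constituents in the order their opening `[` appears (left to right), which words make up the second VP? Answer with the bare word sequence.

Opening `[VP` markers occur at word positions 8, 16, 25; the second of these opens the constituent [VP told them that your message on the frozen reaction appeared rarely].

told them that your message on the frozen reaction appeared rarely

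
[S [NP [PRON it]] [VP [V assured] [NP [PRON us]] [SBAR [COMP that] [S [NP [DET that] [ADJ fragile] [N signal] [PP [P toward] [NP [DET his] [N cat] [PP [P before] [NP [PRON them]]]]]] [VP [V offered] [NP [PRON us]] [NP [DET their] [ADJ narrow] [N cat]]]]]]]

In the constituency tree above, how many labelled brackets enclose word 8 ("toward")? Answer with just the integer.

The word sits inside P, which is inside PP, inside NP, inside S, inside SBAR, inside VP, inside S — 7 brackets in all.

7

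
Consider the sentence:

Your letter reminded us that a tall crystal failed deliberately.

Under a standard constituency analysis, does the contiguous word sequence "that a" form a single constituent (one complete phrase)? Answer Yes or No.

"that" belongs to the complementizer "that" while "a" belongs to the clause "a tall crystal failed deliberately"; a span that runs across that boundary is not a single phrase.

No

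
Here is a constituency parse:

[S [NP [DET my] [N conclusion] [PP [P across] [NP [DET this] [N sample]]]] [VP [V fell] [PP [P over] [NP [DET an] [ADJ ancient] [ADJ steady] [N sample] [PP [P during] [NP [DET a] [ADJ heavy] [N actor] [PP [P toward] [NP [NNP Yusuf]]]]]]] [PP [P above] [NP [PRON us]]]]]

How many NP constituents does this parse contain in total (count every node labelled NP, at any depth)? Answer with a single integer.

The NP constituents are: [NP my conclusion across this sample]; [NP this sample]; [NP an ancient steady sample during a heavy actor toward Yusuf]; [NP a heavy actor toward Yusuf]; [NP Yusuf]; [NP us]. Total: 6.

6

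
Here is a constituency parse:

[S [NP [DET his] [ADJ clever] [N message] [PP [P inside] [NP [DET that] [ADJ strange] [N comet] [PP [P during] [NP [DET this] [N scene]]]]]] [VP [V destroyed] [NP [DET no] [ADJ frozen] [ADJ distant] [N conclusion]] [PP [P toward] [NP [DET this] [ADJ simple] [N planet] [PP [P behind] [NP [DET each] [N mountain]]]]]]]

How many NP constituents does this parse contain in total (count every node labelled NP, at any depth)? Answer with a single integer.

6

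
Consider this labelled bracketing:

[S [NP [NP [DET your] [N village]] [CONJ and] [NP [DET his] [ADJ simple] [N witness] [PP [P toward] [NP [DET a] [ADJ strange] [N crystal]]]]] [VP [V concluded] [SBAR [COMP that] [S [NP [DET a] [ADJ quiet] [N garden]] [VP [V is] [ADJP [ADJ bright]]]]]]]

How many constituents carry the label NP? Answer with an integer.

5

The NP constituents are: [NP your village and his simple witness toward a strange crystal]; [NP your village]; [NP his simple witness toward a strange crystal]; [NP a strange crystal]; [NP a quiet garden]. Total: 5.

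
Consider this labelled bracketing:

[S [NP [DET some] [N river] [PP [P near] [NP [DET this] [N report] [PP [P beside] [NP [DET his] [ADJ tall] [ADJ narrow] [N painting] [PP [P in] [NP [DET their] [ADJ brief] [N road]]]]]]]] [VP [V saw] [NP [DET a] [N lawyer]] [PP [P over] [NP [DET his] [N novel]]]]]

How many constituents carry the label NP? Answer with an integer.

6

Listing each NP by its span: [NP some river near this report beside his tall narrow painting in their brief road]; [NP this report beside his tall narrow painting in their brief road]; [NP his tall narrow painting in their brief road]; [NP their brief road]; [NP a lawyer]; [NP his novel] — that makes 6.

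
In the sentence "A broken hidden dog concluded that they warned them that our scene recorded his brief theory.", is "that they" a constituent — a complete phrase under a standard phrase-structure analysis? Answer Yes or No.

No

The sequence begins inside the complementizer "that" and ends inside the clause "they warned them that our scene recorded his brief theory"; it crosses a phrase boundary, so no single node in the tree spans exactly those words.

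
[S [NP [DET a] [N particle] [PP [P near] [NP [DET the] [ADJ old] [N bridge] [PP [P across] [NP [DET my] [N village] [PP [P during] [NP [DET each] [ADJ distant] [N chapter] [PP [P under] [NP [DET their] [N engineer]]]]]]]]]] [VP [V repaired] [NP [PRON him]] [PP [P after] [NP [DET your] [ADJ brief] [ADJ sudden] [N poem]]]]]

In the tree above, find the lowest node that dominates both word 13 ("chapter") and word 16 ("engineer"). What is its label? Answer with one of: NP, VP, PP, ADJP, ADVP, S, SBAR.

Both words fall inside [NP each distant chapter under their engineer] (words 11–16), and no smaller constituent contains them both. Label: NP.

NP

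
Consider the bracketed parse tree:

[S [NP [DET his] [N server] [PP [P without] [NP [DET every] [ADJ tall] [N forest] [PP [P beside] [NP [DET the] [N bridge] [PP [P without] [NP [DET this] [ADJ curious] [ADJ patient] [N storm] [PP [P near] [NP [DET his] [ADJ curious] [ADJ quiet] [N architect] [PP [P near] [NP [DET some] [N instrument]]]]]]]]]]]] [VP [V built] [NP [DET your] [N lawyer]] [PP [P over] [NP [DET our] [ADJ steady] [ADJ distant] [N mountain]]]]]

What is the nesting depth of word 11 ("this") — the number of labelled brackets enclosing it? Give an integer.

9

Path from the root down to the word: S → NP → PP → NP → PP → NP → PP → NP → DET. That is 9 enclosing brackets.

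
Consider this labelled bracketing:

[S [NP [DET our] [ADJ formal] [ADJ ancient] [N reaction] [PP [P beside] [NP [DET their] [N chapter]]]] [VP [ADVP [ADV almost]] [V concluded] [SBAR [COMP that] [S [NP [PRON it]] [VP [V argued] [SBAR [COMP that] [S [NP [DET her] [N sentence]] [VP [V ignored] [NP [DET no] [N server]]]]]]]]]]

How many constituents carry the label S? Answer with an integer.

3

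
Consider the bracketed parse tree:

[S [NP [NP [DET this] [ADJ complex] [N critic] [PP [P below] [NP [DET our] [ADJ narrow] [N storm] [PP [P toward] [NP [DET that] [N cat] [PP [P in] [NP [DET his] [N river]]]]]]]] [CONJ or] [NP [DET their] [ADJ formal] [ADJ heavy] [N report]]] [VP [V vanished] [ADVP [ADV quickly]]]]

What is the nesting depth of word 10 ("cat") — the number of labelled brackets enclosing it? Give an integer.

8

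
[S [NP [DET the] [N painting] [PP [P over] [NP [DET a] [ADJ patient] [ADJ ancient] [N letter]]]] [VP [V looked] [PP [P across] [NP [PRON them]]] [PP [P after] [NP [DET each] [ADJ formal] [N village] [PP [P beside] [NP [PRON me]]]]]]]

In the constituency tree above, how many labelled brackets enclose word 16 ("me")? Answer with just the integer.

7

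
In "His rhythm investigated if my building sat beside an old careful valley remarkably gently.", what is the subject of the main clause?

The subject of the main clause is the NP immediately before the verb "investigated": "his rhythm".

his rhythm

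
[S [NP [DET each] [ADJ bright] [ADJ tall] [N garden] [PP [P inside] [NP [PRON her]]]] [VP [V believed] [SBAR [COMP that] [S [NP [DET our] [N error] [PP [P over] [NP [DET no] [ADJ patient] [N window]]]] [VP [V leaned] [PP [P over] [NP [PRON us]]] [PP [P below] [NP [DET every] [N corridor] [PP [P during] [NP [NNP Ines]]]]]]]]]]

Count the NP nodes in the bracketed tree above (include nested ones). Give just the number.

The NP constituents are: [NP each bright tall garden inside her]; [NP her]; [NP our error over no patient window]; [NP no patient window]; [NP us]; [NP every corridor during Ines] …. Total: 7.

7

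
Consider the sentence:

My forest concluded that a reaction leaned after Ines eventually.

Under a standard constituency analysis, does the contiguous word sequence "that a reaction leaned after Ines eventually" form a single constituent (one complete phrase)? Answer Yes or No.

Yes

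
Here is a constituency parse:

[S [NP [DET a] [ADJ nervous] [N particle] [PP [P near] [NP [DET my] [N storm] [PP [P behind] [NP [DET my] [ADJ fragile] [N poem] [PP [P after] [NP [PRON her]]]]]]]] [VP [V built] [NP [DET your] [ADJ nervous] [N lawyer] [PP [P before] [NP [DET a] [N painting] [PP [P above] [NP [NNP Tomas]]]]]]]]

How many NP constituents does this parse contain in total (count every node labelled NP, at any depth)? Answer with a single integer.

Scanning left to right, an opening `[NP` appears at word positions 1, 5, 8, 12, 14, 18, 21 — 7 in total.

7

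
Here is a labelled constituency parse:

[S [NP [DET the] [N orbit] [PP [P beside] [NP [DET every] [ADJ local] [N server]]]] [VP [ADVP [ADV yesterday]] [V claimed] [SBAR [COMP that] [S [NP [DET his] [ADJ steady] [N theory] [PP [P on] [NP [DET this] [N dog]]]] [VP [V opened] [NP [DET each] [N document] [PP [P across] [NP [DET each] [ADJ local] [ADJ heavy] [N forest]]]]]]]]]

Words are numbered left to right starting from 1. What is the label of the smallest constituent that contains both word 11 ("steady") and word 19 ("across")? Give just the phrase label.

S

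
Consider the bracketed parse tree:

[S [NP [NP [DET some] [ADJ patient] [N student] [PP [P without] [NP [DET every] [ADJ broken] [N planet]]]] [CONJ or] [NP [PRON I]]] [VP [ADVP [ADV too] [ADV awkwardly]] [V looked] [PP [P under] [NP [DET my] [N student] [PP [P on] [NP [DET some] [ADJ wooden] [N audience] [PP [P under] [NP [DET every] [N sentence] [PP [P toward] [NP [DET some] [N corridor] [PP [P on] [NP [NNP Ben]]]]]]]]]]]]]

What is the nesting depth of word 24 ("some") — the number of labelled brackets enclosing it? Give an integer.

11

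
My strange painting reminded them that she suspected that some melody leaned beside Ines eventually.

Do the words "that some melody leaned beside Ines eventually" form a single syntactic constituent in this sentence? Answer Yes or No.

The sequence corresponds to a single SBAR node — the subordinate clause "that some melody leaned beside Ines eventually".

Yes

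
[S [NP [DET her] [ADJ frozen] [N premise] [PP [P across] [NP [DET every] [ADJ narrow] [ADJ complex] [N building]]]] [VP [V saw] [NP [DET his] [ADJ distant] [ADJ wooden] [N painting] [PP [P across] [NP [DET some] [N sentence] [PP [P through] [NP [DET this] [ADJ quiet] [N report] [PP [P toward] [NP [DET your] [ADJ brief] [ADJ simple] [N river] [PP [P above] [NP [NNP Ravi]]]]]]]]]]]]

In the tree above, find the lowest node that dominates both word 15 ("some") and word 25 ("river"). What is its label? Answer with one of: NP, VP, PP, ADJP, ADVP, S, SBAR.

Word 15 lies under S → VP → NP → PP → NP → DET; word 25 lies under S → VP → NP → PP → NP → PP → NP → PP → NP → N. The lowest shared node is the NP.

NP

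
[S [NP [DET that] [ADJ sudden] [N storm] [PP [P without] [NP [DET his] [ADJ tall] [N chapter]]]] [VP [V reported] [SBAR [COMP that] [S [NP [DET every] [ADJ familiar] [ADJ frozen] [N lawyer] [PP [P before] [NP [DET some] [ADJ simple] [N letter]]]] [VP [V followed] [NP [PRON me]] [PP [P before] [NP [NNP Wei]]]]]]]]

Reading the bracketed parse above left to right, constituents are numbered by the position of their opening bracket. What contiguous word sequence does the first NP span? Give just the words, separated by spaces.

that sudden storm without his tall chapter

In left-to-right order the NP constituents are "that sudden storm without his tall chapter"; "his tall chapter"; "every familiar frozen lawyer before some simple letter"; "some simple letter"; "me"; "Wei". Number 1 is "that sudden storm without his tall chapter".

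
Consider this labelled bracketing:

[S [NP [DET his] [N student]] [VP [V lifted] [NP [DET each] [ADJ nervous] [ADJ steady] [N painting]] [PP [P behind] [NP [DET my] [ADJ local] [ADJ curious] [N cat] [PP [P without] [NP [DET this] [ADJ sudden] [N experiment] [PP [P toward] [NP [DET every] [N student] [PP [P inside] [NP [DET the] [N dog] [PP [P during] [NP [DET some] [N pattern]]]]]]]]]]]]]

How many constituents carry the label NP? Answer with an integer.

7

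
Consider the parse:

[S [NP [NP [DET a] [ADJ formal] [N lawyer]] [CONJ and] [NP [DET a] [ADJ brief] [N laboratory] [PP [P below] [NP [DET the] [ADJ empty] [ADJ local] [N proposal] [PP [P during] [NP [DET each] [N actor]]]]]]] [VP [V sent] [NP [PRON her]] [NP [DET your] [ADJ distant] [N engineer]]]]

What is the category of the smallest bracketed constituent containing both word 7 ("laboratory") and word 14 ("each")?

The smallest bracket enclosing both words is [NP a brief laboratory below the empty local proposal during each actor], so the label is NP.

NP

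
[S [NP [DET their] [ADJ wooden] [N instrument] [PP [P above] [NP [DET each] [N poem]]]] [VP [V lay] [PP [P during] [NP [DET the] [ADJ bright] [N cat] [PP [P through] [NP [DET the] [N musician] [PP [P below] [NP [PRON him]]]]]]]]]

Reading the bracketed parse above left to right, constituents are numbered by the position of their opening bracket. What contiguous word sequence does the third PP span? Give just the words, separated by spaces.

through the musician below him

In left-to-right order the PP constituents are "above each poem"; "during the bright cat through the musician below him"; "through the musician below him"; "below him". Number 3 is "through the musician below him".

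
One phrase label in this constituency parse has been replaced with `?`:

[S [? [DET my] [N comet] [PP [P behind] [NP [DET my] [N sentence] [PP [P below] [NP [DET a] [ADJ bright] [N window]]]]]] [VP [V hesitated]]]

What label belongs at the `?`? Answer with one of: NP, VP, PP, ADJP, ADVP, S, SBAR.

A constituent whose immediate children are DET 'my', N 'comet', PP is a noun phrase: NP.

NP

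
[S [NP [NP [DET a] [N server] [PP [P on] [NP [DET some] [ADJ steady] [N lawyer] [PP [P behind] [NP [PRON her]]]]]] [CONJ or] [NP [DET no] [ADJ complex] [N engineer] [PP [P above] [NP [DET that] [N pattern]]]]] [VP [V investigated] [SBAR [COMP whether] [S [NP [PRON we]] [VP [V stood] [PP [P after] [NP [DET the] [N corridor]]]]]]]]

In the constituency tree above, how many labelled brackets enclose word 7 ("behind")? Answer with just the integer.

7

Counting open brackets not yet closed at "behind": [S [NP [NP [PP [NP [PP [P = 7.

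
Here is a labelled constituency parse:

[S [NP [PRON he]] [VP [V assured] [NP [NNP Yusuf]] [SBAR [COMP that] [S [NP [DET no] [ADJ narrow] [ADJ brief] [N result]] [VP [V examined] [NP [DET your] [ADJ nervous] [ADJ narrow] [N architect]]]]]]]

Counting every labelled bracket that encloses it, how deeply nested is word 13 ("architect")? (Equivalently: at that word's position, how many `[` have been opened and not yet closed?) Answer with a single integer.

7

Counting open brackets not yet closed at "architect": [S [VP [SBAR [S [VP [NP [N = 7.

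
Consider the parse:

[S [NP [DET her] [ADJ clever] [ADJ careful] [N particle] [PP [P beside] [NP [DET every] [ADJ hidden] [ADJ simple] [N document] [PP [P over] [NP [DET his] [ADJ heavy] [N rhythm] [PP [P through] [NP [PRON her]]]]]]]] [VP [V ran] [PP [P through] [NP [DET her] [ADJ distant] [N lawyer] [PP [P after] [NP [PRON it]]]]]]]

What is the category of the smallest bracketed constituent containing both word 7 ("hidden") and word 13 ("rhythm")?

NP

Both words fall inside [NP every hidden simple document over his heavy rhythm through her] (words 6–15), and no smaller constituent contains them both. Label: NP.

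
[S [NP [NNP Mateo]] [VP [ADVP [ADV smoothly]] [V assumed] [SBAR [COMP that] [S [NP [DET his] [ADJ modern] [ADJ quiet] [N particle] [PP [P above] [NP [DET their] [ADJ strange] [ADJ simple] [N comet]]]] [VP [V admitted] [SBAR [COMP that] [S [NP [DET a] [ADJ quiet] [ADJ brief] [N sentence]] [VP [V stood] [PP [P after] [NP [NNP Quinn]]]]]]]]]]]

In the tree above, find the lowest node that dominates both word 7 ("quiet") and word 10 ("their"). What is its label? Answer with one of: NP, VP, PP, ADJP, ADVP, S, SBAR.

Both words fall inside [NP his modern quiet particle above their strange simple comet] (words 5–13), and no smaller constituent contains them both. Label: NP.

NP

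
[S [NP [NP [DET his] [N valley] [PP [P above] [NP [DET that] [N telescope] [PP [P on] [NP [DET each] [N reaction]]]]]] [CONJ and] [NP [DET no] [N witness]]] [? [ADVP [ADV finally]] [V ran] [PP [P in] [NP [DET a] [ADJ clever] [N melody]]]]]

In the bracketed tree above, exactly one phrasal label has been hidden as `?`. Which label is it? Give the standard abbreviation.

A constituent whose immediate children are ADVP, V 'ran', PP is a verb phrase: VP.

VP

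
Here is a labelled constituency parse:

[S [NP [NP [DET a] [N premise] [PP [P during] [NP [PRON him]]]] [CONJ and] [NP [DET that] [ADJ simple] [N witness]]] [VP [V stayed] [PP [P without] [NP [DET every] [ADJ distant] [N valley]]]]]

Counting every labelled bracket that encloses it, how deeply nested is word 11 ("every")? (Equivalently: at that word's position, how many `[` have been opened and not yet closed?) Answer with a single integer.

The word sits inside DET, which is inside NP, inside PP, inside VP, inside S — 5 brackets in all.

5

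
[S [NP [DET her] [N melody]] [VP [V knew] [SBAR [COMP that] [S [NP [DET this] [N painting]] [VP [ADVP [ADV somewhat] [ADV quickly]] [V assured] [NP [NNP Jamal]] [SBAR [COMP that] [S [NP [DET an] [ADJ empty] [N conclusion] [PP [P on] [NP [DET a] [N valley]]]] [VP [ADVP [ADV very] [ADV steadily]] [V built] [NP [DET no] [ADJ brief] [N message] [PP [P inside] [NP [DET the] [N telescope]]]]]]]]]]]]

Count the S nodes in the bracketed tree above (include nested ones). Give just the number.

3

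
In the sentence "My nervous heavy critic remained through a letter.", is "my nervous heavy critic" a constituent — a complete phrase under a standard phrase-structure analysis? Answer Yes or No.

The sequence corresponds to a single NP node — the noun phrase "my nervous heavy critic".

Yes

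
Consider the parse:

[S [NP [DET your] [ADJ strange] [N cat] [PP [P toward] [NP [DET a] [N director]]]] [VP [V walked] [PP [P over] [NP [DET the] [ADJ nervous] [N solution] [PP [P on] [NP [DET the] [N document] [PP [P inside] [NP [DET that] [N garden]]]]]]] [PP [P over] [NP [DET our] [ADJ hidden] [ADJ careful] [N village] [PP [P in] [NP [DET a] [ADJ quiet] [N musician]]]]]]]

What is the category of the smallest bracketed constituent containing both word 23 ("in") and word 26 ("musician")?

Both words fall inside [PP in a quiet musician] (words 23–26), and no smaller constituent contains them both. Label: PP.

PP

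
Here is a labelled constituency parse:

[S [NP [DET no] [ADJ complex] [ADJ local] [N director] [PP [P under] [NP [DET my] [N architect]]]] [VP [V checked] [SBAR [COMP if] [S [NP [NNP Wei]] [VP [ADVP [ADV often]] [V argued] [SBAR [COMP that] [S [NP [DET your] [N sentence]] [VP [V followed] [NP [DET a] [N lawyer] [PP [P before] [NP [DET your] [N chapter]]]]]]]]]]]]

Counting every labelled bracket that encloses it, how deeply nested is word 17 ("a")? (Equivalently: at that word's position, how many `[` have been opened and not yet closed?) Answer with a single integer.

10

Counting open brackets not yet closed at "a": [S [VP [SBAR [S [VP [SBAR [S [VP [NP [DET = 10.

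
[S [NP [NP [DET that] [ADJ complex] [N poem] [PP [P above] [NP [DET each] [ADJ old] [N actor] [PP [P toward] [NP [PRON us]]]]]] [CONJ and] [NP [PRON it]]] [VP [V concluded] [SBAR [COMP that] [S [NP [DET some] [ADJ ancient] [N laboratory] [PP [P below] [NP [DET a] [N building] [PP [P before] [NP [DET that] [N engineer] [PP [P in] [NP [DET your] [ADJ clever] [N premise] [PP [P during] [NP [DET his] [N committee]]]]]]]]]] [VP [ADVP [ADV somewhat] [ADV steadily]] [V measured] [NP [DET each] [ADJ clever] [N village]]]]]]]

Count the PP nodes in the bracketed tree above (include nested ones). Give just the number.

Scanning left to right, an opening `[PP` appears at word positions 4, 8, 17, 20, 23, 27 — 6 in total.

6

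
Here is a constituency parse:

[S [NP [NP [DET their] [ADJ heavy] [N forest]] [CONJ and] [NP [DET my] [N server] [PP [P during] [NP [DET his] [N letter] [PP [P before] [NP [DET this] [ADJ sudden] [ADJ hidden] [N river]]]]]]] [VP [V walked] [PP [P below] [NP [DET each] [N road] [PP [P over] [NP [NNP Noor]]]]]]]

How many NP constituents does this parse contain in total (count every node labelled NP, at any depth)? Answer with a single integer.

7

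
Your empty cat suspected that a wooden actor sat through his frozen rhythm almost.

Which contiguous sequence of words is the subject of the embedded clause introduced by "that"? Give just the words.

In the embedded clause introduced by "that" the verb is "sat"; the NP preceding it, "a wooden actor", is the subject.

a wooden actor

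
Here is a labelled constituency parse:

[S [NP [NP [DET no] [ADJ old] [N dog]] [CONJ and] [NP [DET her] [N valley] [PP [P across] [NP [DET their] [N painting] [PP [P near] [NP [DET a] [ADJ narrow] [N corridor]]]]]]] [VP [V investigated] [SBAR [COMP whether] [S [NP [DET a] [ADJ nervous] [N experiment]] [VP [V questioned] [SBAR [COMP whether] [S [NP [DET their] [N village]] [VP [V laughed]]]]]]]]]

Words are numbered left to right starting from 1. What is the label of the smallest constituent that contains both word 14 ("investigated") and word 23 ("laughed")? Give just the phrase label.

The smallest bracket enclosing both words is [VP investigated whether a nervous experiment questioned whether their village laughed], so the label is VP.

VP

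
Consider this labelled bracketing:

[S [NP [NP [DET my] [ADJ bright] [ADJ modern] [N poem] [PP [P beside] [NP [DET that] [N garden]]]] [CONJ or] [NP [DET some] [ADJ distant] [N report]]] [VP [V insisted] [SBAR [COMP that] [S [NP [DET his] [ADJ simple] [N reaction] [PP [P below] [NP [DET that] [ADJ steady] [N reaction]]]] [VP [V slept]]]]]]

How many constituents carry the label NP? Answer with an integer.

6

Listing each NP by its span: [NP my bright modern poem beside that garden or some distant report]; [NP my bright modern poem beside that garden]; [NP that garden]; [NP some distant report]; [NP his simple reaction below that steady reaction]; [NP that steady reaction] — that makes 6.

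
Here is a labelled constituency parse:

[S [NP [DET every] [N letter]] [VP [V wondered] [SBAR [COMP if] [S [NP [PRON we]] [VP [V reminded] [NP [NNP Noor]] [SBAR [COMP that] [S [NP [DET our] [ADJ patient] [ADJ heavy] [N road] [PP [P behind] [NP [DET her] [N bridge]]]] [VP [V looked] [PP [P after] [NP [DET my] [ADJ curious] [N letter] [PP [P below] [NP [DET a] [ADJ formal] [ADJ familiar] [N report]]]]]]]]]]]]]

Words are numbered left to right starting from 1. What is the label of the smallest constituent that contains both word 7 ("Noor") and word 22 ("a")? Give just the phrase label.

VP

Word 7 lies under S → VP → SBAR → S → VP → NP → NNP; word 22 lies under S → VP → SBAR → S → VP → SBAR → S → VP → PP → NP → PP → NP → DET. The lowest shared node is the VP.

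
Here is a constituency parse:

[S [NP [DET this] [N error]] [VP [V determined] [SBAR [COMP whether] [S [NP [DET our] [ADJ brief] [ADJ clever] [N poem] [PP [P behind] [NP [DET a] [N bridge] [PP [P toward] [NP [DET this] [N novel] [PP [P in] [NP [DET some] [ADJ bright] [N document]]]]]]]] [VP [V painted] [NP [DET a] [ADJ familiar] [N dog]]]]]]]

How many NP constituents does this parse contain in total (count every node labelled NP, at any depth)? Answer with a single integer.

6

The NP constituents are: [NP this error]; [NP our brief clever poem behind a bridge toward this novel in some bright document]; [NP a bridge toward this novel in some bright document]; [NP this novel in some bright document]; [NP some bright document]; [NP a familiar dog]. Total: 6.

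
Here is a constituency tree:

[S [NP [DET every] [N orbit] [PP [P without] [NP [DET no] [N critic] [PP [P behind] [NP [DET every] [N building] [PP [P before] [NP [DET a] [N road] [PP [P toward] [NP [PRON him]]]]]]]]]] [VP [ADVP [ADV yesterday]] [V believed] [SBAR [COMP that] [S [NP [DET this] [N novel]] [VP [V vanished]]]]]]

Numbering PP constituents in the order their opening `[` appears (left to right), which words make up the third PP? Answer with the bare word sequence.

The PP opening brackets appear, in order, over: "without no critic behind every building before a road toward him"; "behind every building before a road toward him"; "before a road toward him"; "toward him". The third one spans "before a road toward him".

before a road toward him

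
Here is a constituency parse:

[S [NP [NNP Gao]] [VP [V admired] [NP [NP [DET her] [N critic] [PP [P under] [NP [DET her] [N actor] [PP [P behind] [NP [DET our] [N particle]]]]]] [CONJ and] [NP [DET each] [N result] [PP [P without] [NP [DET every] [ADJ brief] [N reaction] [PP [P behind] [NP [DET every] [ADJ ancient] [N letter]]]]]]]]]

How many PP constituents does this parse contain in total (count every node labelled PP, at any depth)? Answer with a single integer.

4

The PP constituents are: [PP under her actor behind our particle]; [PP behind our particle]; [PP without every brief reaction behind every ancient letter]; [PP behind every ancient letter]. Total: 4.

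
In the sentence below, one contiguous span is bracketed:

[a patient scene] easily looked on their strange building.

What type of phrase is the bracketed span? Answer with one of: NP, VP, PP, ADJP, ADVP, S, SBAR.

"scene" is the head of the bracketed span, so the span is a noun phrase: NP.

NP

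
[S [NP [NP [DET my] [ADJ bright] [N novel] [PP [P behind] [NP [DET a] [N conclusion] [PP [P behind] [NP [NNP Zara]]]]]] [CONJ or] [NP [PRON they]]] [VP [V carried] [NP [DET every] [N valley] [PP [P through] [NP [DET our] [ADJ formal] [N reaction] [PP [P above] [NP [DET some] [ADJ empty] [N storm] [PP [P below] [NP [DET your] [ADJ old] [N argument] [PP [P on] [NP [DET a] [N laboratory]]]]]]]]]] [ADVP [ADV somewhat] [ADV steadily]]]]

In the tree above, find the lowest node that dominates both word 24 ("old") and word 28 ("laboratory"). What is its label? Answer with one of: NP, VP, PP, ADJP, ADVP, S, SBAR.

NP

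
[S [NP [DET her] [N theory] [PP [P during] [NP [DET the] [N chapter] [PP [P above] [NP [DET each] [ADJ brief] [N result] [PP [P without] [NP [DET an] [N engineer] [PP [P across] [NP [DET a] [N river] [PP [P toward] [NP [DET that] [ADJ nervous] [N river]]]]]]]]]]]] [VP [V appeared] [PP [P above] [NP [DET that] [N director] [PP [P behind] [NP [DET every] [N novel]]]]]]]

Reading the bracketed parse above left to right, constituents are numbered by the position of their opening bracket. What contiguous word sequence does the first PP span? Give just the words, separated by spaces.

during the chapter above each brief result without an engineer across a river toward that nervous river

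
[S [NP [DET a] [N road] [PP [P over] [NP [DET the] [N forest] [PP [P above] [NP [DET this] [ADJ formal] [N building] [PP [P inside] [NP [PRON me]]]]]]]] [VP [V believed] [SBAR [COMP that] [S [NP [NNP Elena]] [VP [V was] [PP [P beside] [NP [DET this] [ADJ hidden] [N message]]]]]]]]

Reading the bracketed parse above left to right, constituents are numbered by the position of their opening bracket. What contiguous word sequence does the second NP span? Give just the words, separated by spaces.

the forest above this formal building inside me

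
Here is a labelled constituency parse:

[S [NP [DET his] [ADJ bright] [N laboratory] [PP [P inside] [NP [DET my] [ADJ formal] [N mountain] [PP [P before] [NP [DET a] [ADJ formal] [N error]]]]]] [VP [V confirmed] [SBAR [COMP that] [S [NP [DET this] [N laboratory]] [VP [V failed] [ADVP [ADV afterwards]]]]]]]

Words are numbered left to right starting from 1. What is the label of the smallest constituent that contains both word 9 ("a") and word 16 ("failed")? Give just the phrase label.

S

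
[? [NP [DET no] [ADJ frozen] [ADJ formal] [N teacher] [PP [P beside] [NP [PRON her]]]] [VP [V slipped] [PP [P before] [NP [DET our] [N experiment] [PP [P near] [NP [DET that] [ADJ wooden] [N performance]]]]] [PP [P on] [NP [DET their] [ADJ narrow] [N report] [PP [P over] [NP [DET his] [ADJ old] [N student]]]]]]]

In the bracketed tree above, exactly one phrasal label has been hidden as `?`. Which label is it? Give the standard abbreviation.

S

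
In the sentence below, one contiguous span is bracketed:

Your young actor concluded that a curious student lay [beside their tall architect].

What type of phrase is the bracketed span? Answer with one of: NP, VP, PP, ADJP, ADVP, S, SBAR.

PP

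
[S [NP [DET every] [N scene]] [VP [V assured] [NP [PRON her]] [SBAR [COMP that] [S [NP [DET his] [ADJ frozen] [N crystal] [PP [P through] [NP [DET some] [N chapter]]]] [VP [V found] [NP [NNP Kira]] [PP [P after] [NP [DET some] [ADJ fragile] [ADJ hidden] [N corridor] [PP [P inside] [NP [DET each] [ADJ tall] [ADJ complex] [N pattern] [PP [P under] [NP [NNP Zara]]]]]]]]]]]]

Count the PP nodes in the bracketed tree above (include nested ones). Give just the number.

The PP constituents are: [PP through some chapter]; [PP after some fragile hidden corridor inside each tall complex pattern under Zara]; [PP inside each tall complex pattern under Zara]; [PP under Zara]. Total: 4.

4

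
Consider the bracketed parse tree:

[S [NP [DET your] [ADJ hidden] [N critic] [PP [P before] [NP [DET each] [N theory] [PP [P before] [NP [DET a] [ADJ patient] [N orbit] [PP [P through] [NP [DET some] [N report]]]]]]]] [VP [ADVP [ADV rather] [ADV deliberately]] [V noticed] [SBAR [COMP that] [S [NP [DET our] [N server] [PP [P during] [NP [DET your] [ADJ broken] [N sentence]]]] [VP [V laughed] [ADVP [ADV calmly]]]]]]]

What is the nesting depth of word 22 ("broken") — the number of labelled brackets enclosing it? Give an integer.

8

Path from the root down to the word: S → VP → SBAR → S → NP → PP → NP → ADJ. That is 8 enclosing brackets.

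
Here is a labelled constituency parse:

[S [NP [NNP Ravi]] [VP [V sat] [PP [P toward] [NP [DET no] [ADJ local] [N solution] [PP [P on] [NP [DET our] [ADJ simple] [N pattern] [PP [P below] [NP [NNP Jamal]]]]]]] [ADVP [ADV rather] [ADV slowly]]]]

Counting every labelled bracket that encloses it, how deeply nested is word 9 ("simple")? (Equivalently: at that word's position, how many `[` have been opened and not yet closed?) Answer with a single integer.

Counting open brackets not yet closed at "simple": [S [VP [PP [NP [PP [NP [ADJ = 7.

7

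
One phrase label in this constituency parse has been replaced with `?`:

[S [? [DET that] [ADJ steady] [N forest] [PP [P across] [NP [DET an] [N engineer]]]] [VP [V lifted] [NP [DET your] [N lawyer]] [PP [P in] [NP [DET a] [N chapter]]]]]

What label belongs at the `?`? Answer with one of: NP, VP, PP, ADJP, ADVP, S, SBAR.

NP

The `?` node immediately contains: DET 'that', ADJ 'steady', N 'forest', PP. That is the internal structure of a noun phrase, so the label is NP.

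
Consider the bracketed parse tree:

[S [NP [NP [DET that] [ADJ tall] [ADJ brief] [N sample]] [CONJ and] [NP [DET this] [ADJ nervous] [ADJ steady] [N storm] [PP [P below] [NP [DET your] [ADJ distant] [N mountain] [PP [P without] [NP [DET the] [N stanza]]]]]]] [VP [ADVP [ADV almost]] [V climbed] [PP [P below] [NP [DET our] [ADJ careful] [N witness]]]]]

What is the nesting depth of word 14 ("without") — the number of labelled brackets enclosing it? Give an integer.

Path from the root down to the word: S → NP → NP → PP → NP → PP → P. That is 7 enclosing brackets.

7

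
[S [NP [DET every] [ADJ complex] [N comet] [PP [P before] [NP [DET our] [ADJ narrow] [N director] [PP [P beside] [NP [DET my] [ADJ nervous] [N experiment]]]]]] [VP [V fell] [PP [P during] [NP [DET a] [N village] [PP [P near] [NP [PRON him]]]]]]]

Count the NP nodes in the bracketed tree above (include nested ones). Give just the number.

5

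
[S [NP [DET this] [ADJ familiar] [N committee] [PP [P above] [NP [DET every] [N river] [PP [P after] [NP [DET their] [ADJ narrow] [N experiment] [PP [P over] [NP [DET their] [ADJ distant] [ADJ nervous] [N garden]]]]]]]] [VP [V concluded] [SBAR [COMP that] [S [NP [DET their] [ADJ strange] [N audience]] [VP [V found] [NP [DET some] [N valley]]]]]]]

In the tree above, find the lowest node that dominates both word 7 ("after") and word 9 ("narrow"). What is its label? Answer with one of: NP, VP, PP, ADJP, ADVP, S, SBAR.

PP

The smallest bracket enclosing both words is [PP after their narrow experiment over their distant nervous garden], so the label is PP.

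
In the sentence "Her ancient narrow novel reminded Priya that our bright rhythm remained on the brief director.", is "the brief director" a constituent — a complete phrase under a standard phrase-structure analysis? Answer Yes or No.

"the brief director" is exactly the noun phrase [NP the brief director], a complete constituent.

Yes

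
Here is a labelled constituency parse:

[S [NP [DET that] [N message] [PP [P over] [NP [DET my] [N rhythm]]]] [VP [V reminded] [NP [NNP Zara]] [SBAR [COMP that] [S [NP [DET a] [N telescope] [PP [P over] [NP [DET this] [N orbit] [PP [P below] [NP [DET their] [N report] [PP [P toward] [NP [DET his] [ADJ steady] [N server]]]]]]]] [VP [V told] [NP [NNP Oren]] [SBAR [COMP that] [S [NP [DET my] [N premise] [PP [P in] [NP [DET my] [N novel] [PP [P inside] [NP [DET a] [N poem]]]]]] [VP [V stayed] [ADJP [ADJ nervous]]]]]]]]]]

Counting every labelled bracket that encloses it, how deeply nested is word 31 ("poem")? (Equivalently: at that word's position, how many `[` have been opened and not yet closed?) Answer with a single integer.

The word sits inside N, which is inside NP, inside PP, inside NP, inside PP, inside NP, inside S, inside SBAR, inside VP, inside S, inside SBAR, inside VP, inside S — 13 brackets in all.

13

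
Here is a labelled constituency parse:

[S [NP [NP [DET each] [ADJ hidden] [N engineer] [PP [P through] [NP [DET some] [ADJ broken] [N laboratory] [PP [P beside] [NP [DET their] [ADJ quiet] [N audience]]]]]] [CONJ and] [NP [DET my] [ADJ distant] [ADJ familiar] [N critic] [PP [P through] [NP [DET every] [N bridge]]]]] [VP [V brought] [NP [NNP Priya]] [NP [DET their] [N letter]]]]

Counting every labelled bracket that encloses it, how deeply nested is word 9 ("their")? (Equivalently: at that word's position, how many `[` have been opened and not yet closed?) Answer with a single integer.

8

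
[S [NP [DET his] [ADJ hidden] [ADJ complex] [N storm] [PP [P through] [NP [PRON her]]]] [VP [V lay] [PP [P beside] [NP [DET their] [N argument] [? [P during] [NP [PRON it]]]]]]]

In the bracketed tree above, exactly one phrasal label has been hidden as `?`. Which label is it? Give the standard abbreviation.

A constituent whose immediate children are P 'during', NP is a prepositional phrase: PP.

PP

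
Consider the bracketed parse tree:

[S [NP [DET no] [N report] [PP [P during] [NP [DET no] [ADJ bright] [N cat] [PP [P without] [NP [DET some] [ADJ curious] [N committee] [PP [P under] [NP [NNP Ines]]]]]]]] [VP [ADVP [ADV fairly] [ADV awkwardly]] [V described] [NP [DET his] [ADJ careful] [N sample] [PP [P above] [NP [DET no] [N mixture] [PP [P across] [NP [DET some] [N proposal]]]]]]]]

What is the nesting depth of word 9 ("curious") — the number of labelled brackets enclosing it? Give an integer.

Counting open brackets not yet closed at "curious": [S [NP [PP [NP [PP [NP [ADJ = 7.

7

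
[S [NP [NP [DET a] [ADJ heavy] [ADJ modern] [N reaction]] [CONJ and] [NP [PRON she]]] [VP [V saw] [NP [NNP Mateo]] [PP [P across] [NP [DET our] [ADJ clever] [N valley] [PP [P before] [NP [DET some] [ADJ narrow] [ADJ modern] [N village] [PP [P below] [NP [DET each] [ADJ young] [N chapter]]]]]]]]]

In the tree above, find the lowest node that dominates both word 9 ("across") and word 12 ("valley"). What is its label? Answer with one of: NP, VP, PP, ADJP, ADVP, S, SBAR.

The smallest bracket enclosing both words is [PP across our clever valley before some narrow modern village below each young chapter], so the label is PP.

PP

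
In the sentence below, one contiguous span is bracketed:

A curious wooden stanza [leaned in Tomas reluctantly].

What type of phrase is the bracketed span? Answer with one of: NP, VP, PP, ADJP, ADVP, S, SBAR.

"leaned" is the head of the bracketed span, so the span is a verb phrase: VP.

VP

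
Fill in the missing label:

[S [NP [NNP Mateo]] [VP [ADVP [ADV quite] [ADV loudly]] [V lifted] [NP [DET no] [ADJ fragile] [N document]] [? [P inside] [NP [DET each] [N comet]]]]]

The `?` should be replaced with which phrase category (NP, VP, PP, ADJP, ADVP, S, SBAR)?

Looking at what the `?` directly dominates — P 'inside', NP — this is a prepositional phrase (PP).

PP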